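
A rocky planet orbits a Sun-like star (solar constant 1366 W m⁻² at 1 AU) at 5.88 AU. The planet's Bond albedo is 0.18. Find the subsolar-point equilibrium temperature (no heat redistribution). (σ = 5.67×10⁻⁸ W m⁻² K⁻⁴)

T_ss ≈ 155 K

Flux at 5.88 AU: S = 1366/5.88² = 39.5 W m⁻².
At the subsolar point the surface absorbs S(1−A) and emits σT⁴ per unit area — no factor of 4, since only the local patch is in balance.
T = [39.5 × 0.82 / 5.67×10⁻⁸]^(1/4) = (5.71×10⁸)^(1/4) = 155 K.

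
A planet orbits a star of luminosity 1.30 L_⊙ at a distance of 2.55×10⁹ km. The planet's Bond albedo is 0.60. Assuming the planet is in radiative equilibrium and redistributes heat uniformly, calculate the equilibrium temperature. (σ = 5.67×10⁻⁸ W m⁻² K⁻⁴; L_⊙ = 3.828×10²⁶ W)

d = 2.55×10⁹ km = 2.55×10¹² m.
L = 1.30 × 3.828×10²⁶ = 4.98×10²⁶ W.
Flux: S = L/(4πd²) = 4.98×10²⁶/(4π×(2.55×10¹²)²) = 6.09 W m⁻².
Energy balance: absorbed = emitted ⇒ πR²·S(1−A) = 4πR²·σT_eq⁴, so T_eq⁴ = S(1−A)/(4σ).
T_eq = [6.09 × 0.40 / (4 × 5.67×10⁻⁸)]^(1/4) = (1.07×10⁷)^(1/4) = 57.2 K.

T_eq ≈ 57.2 K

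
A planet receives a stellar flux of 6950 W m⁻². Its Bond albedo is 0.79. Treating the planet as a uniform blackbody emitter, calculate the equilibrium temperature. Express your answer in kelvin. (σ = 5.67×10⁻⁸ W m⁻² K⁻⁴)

T_eq ≈ 283 K

Energy balance: absorbed = emitted ⇒ πR²·S(1−A) = 4πR²·σT_eq⁴, so T_eq⁴ = S(1−A)/(4σ).
T_eq = [6950 × 0.21 / (4 × 5.67×10⁻⁸)]^(1/4) = (6.44×10⁹)^(1/4) = 283 K.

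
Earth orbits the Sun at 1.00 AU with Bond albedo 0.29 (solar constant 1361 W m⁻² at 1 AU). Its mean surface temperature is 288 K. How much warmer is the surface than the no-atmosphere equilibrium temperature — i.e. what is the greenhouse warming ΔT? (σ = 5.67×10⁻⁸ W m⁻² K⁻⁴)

ΔT ≈ 32.5 K

S = 1361/1.00² = 1361 W m⁻².
T_eq = [S(1−A)/(4σ)]^(1/4) = [1361×0.71/(4×5.67×10⁻⁸)]^(1/4) = 255.5 K.
ΔT = T_surf − T_eq = 288 − 255.5.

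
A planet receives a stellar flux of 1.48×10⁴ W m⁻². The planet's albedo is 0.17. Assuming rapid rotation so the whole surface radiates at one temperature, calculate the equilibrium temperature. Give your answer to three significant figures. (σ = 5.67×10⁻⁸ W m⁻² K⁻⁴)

Energy balance: absorbed = emitted ⇒ πR²·S(1−A) = 4πR²·σT_eq⁴, so T_eq⁴ = S(1−A)/(4σ).
T_eq = [1.48×10⁴ × 0.83 / (4 × 5.67×10⁻⁸)]^(1/4) = (5.42×10¹⁰)^(1/4) = 482 K.

T_eq ≈ 482 K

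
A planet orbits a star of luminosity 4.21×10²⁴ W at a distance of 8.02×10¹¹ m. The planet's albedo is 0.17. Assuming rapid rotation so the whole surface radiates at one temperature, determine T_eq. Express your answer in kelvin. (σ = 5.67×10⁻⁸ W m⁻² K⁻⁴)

T_eq ≈ 37.2 K

Flux: S = L/(4πd²) = 4.21×10²⁴/(4π×(8.02×10¹¹)²) = 0.521 W m⁻².
Energy balance: absorbed = emitted ⇒ πR²·S(1−A) = 4πR²·σT_eq⁴, so T_eq⁴ = S(1−A)/(4σ).
T_eq = [0.521 × 0.83 / (4 × 5.67×10⁻⁸)]^(1/4) = (1.91×10⁶)^(1/4) = 37.2 K.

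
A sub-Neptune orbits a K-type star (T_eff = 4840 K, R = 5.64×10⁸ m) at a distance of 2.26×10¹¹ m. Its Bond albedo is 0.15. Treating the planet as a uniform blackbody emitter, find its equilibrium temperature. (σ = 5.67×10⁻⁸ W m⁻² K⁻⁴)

L = 4πR_⋆²σT_⋆⁴ = 4π(5.64×10⁸)² × 5.67×10⁻⁸ × (4840)⁴ = 1.24×10²⁶ W.
S = L/(4πd²) = 194 W m⁻².
Energy balance: absorbed = emitted ⇒ πR²·S(1−A) = 4πR²·σT_eq⁴, so T_eq⁴ = S(1−A)/(4σ).
T_eq = [194 × 0.85 / (4 × 5.67×10⁻⁸)]^(1/4) = (7.26×10⁸)^(1/4) = 164 K.

T_eq ≈ 164 K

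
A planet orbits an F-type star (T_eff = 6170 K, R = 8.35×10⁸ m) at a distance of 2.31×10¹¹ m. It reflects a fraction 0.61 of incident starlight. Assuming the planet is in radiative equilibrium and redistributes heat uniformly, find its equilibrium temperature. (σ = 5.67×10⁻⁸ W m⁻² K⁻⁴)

T_eq ≈ 207 K

L = 4πR_⋆²σT_⋆⁴ = 4π(8.35×10⁸)² × 5.67×10⁻⁸ × (6170)⁴ = 7.20×10²⁶ W.
S = L/(4πd²) = 1070 W m⁻².
Energy balance: absorbed = emitted ⇒ πR²·S(1−A) = 4πR²·σT_eq⁴, so T_eq⁴ = S(1−A)/(4σ).
T_eq = [1070 × 0.39 / (4 × 5.67×10⁻⁸)]^(1/4) = (1.85×10⁹)^(1/4) = 207 K.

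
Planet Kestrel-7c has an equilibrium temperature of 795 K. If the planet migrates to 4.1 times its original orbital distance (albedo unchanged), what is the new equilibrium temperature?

T_eq ∝ L^(1/4) · d^(−1/2).
T′ = 795 / 4.1^(1/2) = 393 K.

T_eq ≈ 393 K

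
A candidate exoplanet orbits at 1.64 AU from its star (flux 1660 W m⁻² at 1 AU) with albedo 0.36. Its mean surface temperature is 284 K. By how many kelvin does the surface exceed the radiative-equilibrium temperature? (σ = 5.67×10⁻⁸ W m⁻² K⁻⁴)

ΔT ≈ 79.7 K

S = 1660/1.64² = 617.2 W m⁻².
T_eq = [S(1−A)/(4σ)]^(1/4) = [617.2×0.64/(4×5.67×10⁻⁸)]^(1/4) = 204.3 K.
ΔT = T_surf − T_eq = 284 − 204.3.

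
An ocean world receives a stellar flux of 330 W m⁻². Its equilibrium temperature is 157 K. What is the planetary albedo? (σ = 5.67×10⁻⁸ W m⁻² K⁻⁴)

From T_eq⁴ = S(1−A)/(4σ): 1−A = 4σT_eq⁴/S.
1−A = 4 × 5.67×10⁻⁸ × (157)⁴ / 330 = 0.418.

A ≈ 0.58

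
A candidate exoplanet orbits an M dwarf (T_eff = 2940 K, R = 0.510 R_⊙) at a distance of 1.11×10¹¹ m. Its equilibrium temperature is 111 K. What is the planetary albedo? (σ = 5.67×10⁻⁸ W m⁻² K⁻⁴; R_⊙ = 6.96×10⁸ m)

R_⋆ = 0.510 × 6.96×10⁸ = 3.55×10⁸ m.
L = 4πR_⋆²σT_⋆⁴ = 4π(3.55×10⁸)² × 5.67×10⁻⁸ × (2940)⁴ = 6.71×10²⁴ W.
S = L/(4πd²) = 43.3 W m⁻².
From T_eq⁴ = S(1−A)/(4σ): 1−A = 4σT_eq⁴/S.
1−A = 4 × 5.67×10⁻⁸ × (111)⁴ / 43.3 = 0.795.

A ≈ 0.21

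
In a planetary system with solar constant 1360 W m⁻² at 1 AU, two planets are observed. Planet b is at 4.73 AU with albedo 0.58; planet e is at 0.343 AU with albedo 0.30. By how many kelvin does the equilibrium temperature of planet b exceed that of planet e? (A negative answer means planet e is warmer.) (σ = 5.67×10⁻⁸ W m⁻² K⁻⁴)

T_eq = [S₀(1−A)/(4σd²)]^(1/4), so T ∝ (1−A)^(1/4) / √d.
T₁ = [1360×0.42/(4×5.67×10⁻⁸×4.73²)]^(1/4) = 103.00 K.
T₂ = [1360×0.70/(4×5.67×10⁻⁸×0.343²)]^(1/4) = 434.61 K.

ΔT ≈ -331.6 K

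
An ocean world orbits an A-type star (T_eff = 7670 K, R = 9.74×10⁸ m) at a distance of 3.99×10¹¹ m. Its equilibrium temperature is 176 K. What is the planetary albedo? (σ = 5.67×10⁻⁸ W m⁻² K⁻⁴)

A ≈ 0.81

L = 4πR_⋆²σT_⋆⁴ = 4π(9.74×10⁸)² × 5.67×10⁻⁸ × (7670)⁴ = 2.34×10²⁷ W.
S = L/(4πd²) = 1170 W m⁻².
From T_eq⁴ = S(1−A)/(4σ): 1−A = 4σT_eq⁴/S.
1−A = 4 × 5.67×10⁻⁸ × (176)⁴ / 1170 = 0.186.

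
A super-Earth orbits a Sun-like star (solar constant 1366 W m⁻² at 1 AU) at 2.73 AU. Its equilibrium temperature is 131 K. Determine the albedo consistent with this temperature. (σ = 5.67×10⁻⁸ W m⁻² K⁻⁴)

Flux at 2.73 AU: S = 1366/2.73² = 183 W m⁻².
From T_eq⁴ = S(1−A)/(4σ): 1−A = 4σT_eq⁴/S.
1−A = 4 × 5.67×10⁻⁸ × (131)⁴ / 183 = 0.364.

A ≈ 0.64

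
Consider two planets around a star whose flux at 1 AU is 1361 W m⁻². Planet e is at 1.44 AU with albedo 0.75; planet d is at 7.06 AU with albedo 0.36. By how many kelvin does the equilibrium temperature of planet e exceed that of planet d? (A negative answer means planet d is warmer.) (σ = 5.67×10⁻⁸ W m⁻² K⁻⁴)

ΔT ≈ 70.3 K

T_eq = [S₀(1−A)/(4σd²)]^(1/4), so T ∝ (1−A)^(1/4) / √d.
T₁ = [1361×0.25/(4×5.67×10⁻⁸×1.44²)]^(1/4) = 164.01 K.
T₂ = [1361×0.64/(4×5.67×10⁻⁸×7.06²)]^(1/4) = 93.69 K.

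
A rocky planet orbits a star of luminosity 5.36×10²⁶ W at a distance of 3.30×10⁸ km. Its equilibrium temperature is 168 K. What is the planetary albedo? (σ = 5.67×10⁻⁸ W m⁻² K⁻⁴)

d = 3.30×10⁸ km = 3.30×10¹¹ m.
Flux: S = L/(4πd²) = 5.36×10²⁶/(4π×(3.30×10¹¹)²) = 392 W m⁻².
From T_eq⁴ = S(1−A)/(4σ): 1−A = 4σT_eq⁴/S.
1−A = 4 × 5.67×10⁻⁸ × (168)⁴ / 392 = 0.461.

A ≈ 0.54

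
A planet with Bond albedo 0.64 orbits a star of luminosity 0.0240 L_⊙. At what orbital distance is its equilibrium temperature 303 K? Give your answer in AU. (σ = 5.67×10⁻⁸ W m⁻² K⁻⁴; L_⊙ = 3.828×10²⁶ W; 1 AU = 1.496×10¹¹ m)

d ≈ 0.0784 AU

L = 0.0240 × 3.828×10²⁶ = 9.19×10²⁴ W.
From T_eq⁴ = L(1−A)/(16πσd²): d = √[L(1−A)/(16πσT_eq⁴)].
d = √[9.19×10²⁴ × 0.36 / (16π × 5.67×10⁻⁸ × (303)⁴)] = 1.17×10¹⁰ m = 0.0784 AU.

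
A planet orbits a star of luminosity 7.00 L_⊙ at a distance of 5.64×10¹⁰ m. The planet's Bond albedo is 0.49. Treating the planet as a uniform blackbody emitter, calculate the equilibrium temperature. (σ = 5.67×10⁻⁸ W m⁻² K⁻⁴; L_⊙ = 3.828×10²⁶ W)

L = 7.00 × 3.828×10²⁶ = 2.68×10²⁷ W.
Flux: S = L/(4πd²) = 2.68×10²⁷/(4π×(5.64×10¹⁰)²) = 6.70×10⁴ W m⁻².
Energy balance: absorbed = emitted ⇒ πR²·S(1−A) = 4πR²·σT_eq⁴, so T_eq⁴ = S(1−A)/(4σ).
T_eq = [6.70×10⁴ × 0.51 / (4 × 5.67×10⁻⁸)]^(1/4) = (1.51×10¹¹)^(1/4) = 623 K.

T_eq ≈ 623 K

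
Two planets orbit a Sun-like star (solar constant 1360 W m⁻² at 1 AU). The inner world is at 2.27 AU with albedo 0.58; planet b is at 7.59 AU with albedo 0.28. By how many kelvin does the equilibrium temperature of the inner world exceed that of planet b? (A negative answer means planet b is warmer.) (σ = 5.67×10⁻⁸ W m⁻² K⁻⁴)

ΔT ≈ 55.6 K

T_eq = [S₀(1−A)/(4σd²)]^(1/4), so T ∝ (1−A)^(1/4) / √d.
T₁ = [1360×0.42/(4×5.67×10⁻⁸×2.27²)]^(1/4) = 148.69 K.
T₂ = [1360×0.72/(4×5.67×10⁻⁸×7.59²)]^(1/4) = 93.04 K.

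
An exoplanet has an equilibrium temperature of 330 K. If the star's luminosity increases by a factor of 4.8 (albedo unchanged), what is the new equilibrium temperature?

T_eq ∝ L^(1/4) · d^(−1/2).
T′ = 330 × 4.8^(1/4) = 488 K.

T_eq ≈ 488 K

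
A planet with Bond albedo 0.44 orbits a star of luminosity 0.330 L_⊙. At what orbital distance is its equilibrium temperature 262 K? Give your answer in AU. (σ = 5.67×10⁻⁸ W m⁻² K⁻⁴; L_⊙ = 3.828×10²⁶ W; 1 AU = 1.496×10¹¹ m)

d ≈ 0.485 AU

L = 0.330 × 3.828×10²⁶ = 1.26×10²⁶ W.
From T_eq⁴ = L(1−A)/(16πσd²): d = √[L(1−A)/(16πσT_eq⁴)].
d = √[1.26×10²⁶ × 0.56 / (16π × 5.67×10⁻⁸ × (262)⁴)] = 7.26×10¹⁰ m = 0.485 AU.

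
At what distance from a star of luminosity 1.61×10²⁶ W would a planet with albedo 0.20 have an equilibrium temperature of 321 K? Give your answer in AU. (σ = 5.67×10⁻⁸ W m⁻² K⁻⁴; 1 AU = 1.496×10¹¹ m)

From T_eq⁴ = L(1−A)/(16πσd²): d = √[L(1−A)/(16πσT_eq⁴)].
d = √[1.61×10²⁶ × 0.80 / (16π × 5.67×10⁻⁸ × (321)⁴)] = 6.52×10¹⁰ m = 0.436 AU.

d ≈ 0.436 AU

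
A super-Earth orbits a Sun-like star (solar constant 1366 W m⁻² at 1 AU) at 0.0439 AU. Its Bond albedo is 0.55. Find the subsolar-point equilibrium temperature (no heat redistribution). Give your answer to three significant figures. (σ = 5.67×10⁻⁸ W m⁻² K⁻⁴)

Flux at 0.0439 AU: S = 1366/0.0439² = 7.09×10⁵ W m⁻².
At the subsolar point the surface absorbs S(1−A) and emits σT⁴ per unit area — no factor of 4, since only the local patch is in balance.
T = [7.09×10⁵ × 0.45 / 5.67×10⁻⁸]^(1/4) = (5.63×10¹²)^(1/4) = 1540 K.

T_ss ≈ 1540 K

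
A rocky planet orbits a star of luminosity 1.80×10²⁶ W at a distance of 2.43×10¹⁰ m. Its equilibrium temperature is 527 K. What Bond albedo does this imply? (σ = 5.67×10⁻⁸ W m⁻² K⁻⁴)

Flux: S = L/(4πd²) = 1.80×10²⁶/(4π×(2.43×10¹⁰)²) = 2.43×10⁴ W m⁻².
From T_eq⁴ = S(1−A)/(4σ): 1−A = 4σT_eq⁴/S.
1−A = 4 × 5.67×10⁻⁸ × (527)⁴ / 2.43×10⁴ = 0.721.

A ≈ 0.28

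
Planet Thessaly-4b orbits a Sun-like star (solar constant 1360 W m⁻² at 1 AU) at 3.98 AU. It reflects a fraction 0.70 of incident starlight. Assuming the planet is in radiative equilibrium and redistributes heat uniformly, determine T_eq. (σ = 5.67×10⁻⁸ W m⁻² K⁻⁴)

T_eq ≈ 103 K

Flux at 3.98 AU: S = 1360/3.98² = 85.9 W m⁻².
Energy balance: absorbed = emitted ⇒ πR²·S(1−A) = 4πR²·σT_eq⁴, so T_eq⁴ = S(1−A)/(4σ).
T_eq = [85.9 × 0.30 / (4 × 5.67×10⁻⁸)]^(1/4) = (1.14×10⁸)^(1/4) = 103 K.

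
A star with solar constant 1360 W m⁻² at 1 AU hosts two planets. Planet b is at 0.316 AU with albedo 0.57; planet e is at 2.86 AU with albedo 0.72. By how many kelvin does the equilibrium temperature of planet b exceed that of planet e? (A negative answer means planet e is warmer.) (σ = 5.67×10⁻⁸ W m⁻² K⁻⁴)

T_eq = [S₀(1−A)/(4σd²)]^(1/4), so T ∝ (1−A)^(1/4) / √d.
T₁ = [1360×0.43/(4×5.67×10⁻⁸×0.316²)]^(1/4) = 400.86 K.
T₂ = [1360×0.28/(4×5.67×10⁻⁸×2.86²)]^(1/4) = 119.70 K.

ΔT ≈ 281.2 K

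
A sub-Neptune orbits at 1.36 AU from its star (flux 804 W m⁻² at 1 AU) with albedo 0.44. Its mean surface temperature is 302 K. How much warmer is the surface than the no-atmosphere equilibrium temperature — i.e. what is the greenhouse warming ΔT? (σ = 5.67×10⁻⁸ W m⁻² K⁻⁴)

ΔT ≈ 121.0 K

S = 804/1.36² = 434.7 W m⁻².
T_eq = [S(1−A)/(4σ)]^(1/4) = [434.7×0.56/(4×5.67×10⁻⁸)]^(1/4) = 181.0 K.
ΔT = T_surf − T_eq = 302 − 181.0.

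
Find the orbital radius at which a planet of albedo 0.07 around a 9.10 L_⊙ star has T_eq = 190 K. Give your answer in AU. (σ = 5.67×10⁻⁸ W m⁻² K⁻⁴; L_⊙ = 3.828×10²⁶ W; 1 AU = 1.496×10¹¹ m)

d ≈ 6.24 AU

L = 9.10 × 3.828×10²⁶ = 3.48×10²⁷ W.
From T_eq⁴ = L(1−A)/(16πσd²): d = √[L(1−A)/(16πσT_eq⁴)].
d = √[3.48×10²⁷ × 0.93 / (16π × 5.67×10⁻⁸ × (190)⁴)] = 9.34×10¹¹ m = 6.24 AU.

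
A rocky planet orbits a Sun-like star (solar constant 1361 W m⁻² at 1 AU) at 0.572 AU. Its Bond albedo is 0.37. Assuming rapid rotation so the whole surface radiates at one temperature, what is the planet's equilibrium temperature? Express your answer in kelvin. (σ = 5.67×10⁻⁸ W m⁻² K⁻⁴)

Flux at 0.572 AU: S = 1361/0.572² = 4160 W m⁻².
Energy balance: absorbed = emitted ⇒ πR²·S(1−A) = 4πR²·σT_eq⁴, so T_eq⁴ = S(1−A)/(4σ).
T_eq = [4160 × 0.63 / (4 × 5.67×10⁻⁸)]^(1/4) = (1.16×10¹⁰)^(1/4) = 328 K.

T_eq ≈ 328 K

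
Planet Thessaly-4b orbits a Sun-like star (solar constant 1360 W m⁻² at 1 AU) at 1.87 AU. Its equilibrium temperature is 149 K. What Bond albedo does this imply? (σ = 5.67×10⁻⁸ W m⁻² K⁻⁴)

Flux at 1.87 AU: S = 1360/1.87² = 389 W m⁻².
From T_eq⁴ = S(1−A)/(4σ): 1−A = 4σT_eq⁴/S.
1−A = 4 × 5.67×10⁻⁸ × (149)⁴ / 389 = 0.287.

A ≈ 0.71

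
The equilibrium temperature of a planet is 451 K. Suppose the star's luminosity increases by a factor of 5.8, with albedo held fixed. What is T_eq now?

T_eq ∝ L^(1/4) · d^(−1/2).
T′ = 451 × 5.8^(1/4) = 700 K.

T_eq ≈ 700 K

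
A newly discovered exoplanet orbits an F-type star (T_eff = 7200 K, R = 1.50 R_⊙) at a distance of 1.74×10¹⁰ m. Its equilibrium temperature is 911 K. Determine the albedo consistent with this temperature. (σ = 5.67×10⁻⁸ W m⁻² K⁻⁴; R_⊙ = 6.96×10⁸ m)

R_⋆ = 1.50 × 6.96×10⁸ = 1.04×10⁹ m.
L = 4πR_⋆²σT_⋆⁴ = 4π(1.04×10⁹)² × 5.67×10⁻⁸ × (7200)⁴ = 2.09×10²⁷ W.
S = L/(4πd²) = 5.49×10⁵ W m⁻².
From T_eq⁴ = S(1−A)/(4σ): 1−A = 4σT_eq⁴/S.
1−A = 4 × 5.67×10⁻⁸ × (911)⁴ / 5.49×10⁵ = 0.285.

A ≈ 0.72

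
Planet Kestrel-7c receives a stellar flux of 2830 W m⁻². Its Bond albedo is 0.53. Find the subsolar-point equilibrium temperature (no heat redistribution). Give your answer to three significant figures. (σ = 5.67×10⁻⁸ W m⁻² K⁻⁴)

At the subsolar point the surface absorbs S(1−A) and emits σT⁴ per unit area — no factor of 4, since only the local patch is in balance.
T = [2830 × 0.47 / 5.67×10⁻⁸]^(1/4) = (2.35×10¹⁰)^(1/4) = 391 K.

T_ss ≈ 391 K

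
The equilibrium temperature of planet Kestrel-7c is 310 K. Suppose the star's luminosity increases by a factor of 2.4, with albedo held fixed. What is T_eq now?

T_eq ∝ L^(1/4) · d^(−1/2).
T′ = 310 × 2.4^(1/4) = 386 K.

T_eq ≈ 386 K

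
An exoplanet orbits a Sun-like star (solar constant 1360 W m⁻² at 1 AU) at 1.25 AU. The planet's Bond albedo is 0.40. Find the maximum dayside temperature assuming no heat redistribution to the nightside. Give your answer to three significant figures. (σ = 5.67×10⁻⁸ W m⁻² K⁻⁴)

T_ss ≈ 310 K

Flux at 1.25 AU: S = 1360/1.25² = 870 W m⁻².
With no redistribution each surface element balances locally: S(1−A) = σT⁴.
T = [870 × 0.60 / 5.67×10⁻⁸]^(1/4) = (9.21×10⁹)^(1/4) = 310 K.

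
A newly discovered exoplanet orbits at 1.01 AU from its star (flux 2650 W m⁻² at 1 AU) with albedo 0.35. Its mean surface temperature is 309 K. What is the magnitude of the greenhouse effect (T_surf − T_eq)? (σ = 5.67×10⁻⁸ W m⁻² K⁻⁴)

ΔT ≈ 15.3 K

S = 2650/1.01² = 2598 W m⁻².
T_eq = [S(1−A)/(4σ)]^(1/4) = [2598×0.65/(4×5.67×10⁻⁸)]^(1/4) = 293.7 K.
ΔT = T_surf − T_eq = 309 − 293.7.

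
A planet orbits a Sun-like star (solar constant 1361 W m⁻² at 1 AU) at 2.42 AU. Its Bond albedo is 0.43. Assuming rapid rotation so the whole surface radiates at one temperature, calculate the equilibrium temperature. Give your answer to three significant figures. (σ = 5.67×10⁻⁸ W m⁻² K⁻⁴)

T_eq ≈ 155 K

Flux at 2.42 AU: S = 1361/2.42² = 232 W m⁻².
Energy balance: absorbed = emitted ⇒ πR²·S(1−A) = 4πR²·σT_eq⁴, so T_eq⁴ = S(1−A)/(4σ).
T_eq = [232 × 0.57 / (4 × 5.67×10⁻⁸)]^(1/4) = (5.84×10⁸)^(1/4) = 155 K.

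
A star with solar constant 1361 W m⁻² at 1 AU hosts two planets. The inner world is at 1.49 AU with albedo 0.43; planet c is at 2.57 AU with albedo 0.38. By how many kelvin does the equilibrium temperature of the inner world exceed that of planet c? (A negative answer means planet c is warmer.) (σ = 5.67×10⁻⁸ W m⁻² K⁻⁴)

ΔT ≈ 44.1 K

T_eq = [S₀(1−A)/(4σd²)]^(1/4), so T ∝ (1−A)^(1/4) / √d.
T₁ = [1361×0.57/(4×5.67×10⁻⁸×1.49²)]^(1/4) = 198.12 K.
T₂ = [1361×0.62/(4×5.67×10⁻⁸×2.57²)]^(1/4) = 154.06 K.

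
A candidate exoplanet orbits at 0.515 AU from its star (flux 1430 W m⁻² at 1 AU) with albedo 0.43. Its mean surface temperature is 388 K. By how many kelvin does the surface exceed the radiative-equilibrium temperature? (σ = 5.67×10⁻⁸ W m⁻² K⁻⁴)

S = 1430/0.515² = 5392 W m⁻².
T_eq = [S(1−A)/(4σ)]^(1/4) = [5392×0.57/(4×5.67×10⁻⁸)]^(1/4) = 341.2 K.
ΔT = T_surf − T_eq = 388 − 341.2.

ΔT ≈ 46.8 K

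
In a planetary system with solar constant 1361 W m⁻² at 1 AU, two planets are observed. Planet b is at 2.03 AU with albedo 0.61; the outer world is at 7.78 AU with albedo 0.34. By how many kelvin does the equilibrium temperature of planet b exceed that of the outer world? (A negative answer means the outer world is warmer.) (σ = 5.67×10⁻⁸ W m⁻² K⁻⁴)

ΔT ≈ 64.4 K

T_eq = [S₀(1−A)/(4σd²)]^(1/4), so T ∝ (1−A)^(1/4) / √d.
T₁ = [1361×0.39/(4×5.67×10⁻⁸×2.03²)]^(1/4) = 154.37 K.
T₂ = [1361×0.66/(4×5.67×10⁻⁸×7.78²)]^(1/4) = 89.94 K.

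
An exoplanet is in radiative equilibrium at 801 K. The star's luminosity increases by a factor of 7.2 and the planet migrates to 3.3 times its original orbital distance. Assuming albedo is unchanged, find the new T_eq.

T_eq ∝ L^(1/4) · d^(−1/2).
T′ = 801 × 7.2^(1/4) / 3.3^(1/2) = 722 K.

T_eq ≈ 722 K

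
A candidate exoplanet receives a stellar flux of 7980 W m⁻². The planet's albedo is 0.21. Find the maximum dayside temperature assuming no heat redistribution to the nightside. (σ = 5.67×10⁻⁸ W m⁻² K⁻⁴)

T_ss ≈ 577 K

With no redistribution each surface element balances locally: S(1−A) = σT⁴.
T = [7980 × 0.79 / 5.67×10⁻⁸]^(1/4) = (1.11×10¹¹)^(1/4) = 577 K.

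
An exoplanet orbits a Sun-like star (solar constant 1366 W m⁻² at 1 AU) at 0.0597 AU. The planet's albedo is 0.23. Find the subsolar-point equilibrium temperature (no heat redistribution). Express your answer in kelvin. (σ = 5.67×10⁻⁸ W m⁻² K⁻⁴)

T_ss ≈ 1510 K

Flux at 0.0597 AU: S = 1366/0.0597² = 3.83×10⁵ W m⁻².
At the subsolar point the surface absorbs S(1−A) and emits σT⁴ per unit area — no factor of 4, since only the local patch is in balance.
T = [3.83×10⁵ × 0.77 / 5.67×10⁻⁸]^(1/4) = (5.20×10¹²)^(1/4) = 1510 K.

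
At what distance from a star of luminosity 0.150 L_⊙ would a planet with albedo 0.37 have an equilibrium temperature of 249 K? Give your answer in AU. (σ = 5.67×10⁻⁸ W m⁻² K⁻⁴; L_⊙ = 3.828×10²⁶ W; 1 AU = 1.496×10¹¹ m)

d ≈ 0.384 AU

L = 0.150 × 3.828×10²⁶ = 5.74×10²⁵ W.
From T_eq⁴ = L(1−A)/(16πσd²): d = √[L(1−A)/(16πσT_eq⁴)].
d = √[5.74×10²⁵ × 0.63 / (16π × 5.67×10⁻⁸ × (249)⁴)] = 5.75×10¹⁰ m = 0.384 AU.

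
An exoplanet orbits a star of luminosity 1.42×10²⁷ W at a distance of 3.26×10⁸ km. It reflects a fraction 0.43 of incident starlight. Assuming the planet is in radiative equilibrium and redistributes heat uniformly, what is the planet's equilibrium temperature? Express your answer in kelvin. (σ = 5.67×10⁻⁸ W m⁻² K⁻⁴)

d = 3.26×10⁸ km = 3.26×10¹¹ m.
Flux: S = L/(4πd²) = 1.42×10²⁷/(4π×(3.26×10¹¹)²) = 1060 W m⁻².
Energy balance: absorbed = emitted ⇒ πR²·S(1−A) = 4πR²·σT_eq⁴, so T_eq⁴ = S(1−A)/(4σ).
T_eq = [1060 × 0.57 / (4 × 5.67×10⁻⁸)]^(1/4) = (2.67×10⁹)^(1/4) = 227 K.

T_eq ≈ 227 K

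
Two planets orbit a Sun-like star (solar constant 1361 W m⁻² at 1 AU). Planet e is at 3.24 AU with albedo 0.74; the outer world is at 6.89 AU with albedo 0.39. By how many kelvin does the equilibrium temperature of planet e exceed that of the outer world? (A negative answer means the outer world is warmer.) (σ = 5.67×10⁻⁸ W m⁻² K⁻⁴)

ΔT ≈ 16.7 K

T_eq = [S₀(1−A)/(4σd²)]^(1/4), so T ∝ (1−A)^(1/4) / √d.
T₁ = [1361×0.26/(4×5.67×10⁻⁸×3.24²)]^(1/4) = 110.41 K.
T₂ = [1361×0.61/(4×5.67×10⁻⁸×6.89²)]^(1/4) = 93.71 K.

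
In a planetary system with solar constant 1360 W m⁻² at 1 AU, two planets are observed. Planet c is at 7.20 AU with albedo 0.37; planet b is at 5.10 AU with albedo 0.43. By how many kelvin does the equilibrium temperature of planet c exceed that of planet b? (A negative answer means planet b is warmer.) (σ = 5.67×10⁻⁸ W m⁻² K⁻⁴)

ΔT ≈ -14.7 K

T_eq = [S₀(1−A)/(4σd²)]^(1/4), so T ∝ (1−A)^(1/4) / √d.
T₁ = [1360×0.63/(4×5.67×10⁻⁸×7.20²)]^(1/4) = 92.39 K.
T₂ = [1360×0.57/(4×5.67×10⁻⁸×5.10²)]^(1/4) = 107.07 K.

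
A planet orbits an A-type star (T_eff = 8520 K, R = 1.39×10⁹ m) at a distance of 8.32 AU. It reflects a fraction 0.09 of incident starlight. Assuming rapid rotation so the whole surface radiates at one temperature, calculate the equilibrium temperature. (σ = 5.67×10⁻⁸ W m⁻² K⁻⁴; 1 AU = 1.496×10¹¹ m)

T_eq ≈ 197 K

d = 8.32 AU = 1.24×10¹² m.
L = 4πR_⋆²σT_⋆⁴ = 4π(1.39×10⁹)² × 5.67×10⁻⁸ × (8520)⁴ = 7.25×10²⁷ W.
S = L/(4πd²) = 373 W m⁻².
Energy balance: absorbed = emitted ⇒ πR²·S(1−A) = 4πR²·σT_eq⁴, so T_eq⁴ = S(1−A)/(4σ).
T_eq = [373 × 0.91 / (4 × 5.67×10⁻⁸)]^(1/4) = (1.50×10⁹)^(1/4) = 197 K.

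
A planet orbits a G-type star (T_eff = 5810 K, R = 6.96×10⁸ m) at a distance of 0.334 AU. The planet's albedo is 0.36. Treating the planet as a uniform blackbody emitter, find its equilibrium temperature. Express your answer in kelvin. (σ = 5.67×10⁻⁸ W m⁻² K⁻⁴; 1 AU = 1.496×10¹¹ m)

T_eq ≈ 434 K

d = 0.334 AU = 5.00×10¹⁰ m.
L = 4πR_⋆²σT_⋆⁴ = 4π(6.96×10⁸)² × 5.67×10⁻⁸ × (5810)⁴ = 3.93×10²⁶ W.
S = L/(4πd²) = 1.25×10⁴ W m⁻².
Energy balance: absorbed = emitted ⇒ πR²·S(1−A) = 4πR²·σT_eq⁴, so T_eq⁴ = S(1−A)/(4σ).
T_eq = [1.25×10⁴ × 0.64 / (4 × 5.67×10⁻⁸)]^(1/4) = (3.54×10¹⁰)^(1/4) = 434 K.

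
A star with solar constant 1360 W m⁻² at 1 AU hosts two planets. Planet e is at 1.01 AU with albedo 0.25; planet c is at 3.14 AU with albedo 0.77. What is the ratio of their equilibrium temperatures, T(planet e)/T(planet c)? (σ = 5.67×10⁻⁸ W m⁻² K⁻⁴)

T_eq = [S₀(1−A)/(4σd²)]^(1/4), so T ∝ (1−A)^(1/4) / √d.
T₁ = [1360×0.75/(4×5.67×10⁻⁸×1.01²)]^(1/4) = 257.68 K.
T₂ = [1360×0.23/(4×5.67×10⁻⁸×3.14²)]^(1/4) = 108.75 K.

T₁/T₂ ≈ 2.369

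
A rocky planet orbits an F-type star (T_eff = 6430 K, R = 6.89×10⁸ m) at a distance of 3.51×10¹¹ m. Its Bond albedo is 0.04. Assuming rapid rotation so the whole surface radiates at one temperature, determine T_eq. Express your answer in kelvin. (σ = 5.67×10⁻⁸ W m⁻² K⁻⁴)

T_eq ≈ 199 K

L = 4πR_⋆²σT_⋆⁴ = 4π(6.89×10⁸)² × 5.67×10⁻⁸ × (6430)⁴ = 5.78×10²⁶ W.
S = L/(4πd²) = 373 W m⁻².
Energy balance: absorbed = emitted ⇒ πR²·S(1−A) = 4πR²·σT_eq⁴, so T_eq⁴ = S(1−A)/(4σ).
T_eq = [373 × 0.96 / (4 × 5.67×10⁻⁸)]^(1/4) = (1.58×10⁹)^(1/4) = 199 K.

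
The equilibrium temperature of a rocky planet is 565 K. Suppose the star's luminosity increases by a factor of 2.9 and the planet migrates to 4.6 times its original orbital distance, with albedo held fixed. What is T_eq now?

T_eq ∝ L^(1/4) · d^(−1/2).
T′ = 565 × 2.9^(1/4) / 4.6^(1/2) = 344 K.

T_eq ≈ 344 K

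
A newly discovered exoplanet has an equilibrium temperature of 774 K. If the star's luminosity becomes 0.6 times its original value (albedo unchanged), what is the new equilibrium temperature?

T_eq ∝ L^(1/4) · d^(−1/2).
T′ = 774 × 0.6^(1/4) = 681 K.

T_eq ≈ 681 K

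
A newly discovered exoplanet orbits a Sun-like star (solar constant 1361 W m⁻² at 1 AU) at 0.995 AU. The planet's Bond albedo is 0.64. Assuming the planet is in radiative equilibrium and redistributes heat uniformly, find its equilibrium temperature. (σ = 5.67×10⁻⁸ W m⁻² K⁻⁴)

T_eq ≈ 216 K

Flux at 0.995 AU: S = 1361/0.995² = 1370 W m⁻².
Energy balance: absorbed = emitted ⇒ πR²·S(1−A) = 4πR²·σT_eq⁴, so T_eq⁴ = S(1−A)/(4σ).
T_eq = [1370 × 0.36 / (4 × 5.67×10⁻⁸)]^(1/4) = (2.18×10⁹)^(1/4) = 216 K.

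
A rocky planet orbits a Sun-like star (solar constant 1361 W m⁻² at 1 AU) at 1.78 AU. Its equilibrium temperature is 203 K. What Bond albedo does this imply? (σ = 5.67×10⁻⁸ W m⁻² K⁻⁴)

Flux at 1.78 AU: S = 1361/1.78² = 430 W m⁻².
From T_eq⁴ = S(1−A)/(4σ): 1−A = 4σT_eq⁴/S.
1−A = 4 × 5.67×10⁻⁸ × (203)⁴ / 430 = 0.897.

A ≈ 0.10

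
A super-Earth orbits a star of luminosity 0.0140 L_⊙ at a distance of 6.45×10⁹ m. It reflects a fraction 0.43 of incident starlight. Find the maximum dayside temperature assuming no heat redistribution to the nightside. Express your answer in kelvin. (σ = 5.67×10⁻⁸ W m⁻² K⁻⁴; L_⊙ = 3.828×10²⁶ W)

L = 0.0140 × 3.828×10²⁶ = 5.36×10²⁴ W.
Flux: S = L/(4πd²) = 5.36×10²⁴/(4π×(6.45×10⁹)²) = 1.03×10⁴ W m⁻².
With no redistribution each surface element balances locally: S(1−A) = σT⁴.
T = [1.03×10⁴ × 0.57 / 5.67×10⁻⁸]^(1/4) = (1.03×10¹¹)^(1/4) = 567 K.

T_ss ≈ 567 K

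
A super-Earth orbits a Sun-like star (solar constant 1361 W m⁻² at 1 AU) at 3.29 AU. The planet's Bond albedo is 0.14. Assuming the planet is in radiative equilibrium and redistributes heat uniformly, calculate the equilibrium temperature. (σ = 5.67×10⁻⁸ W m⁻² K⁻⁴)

T_eq ≈ 148 K

Flux at 3.29 AU: S = 1361/3.29² = 126 W m⁻².
Energy balance: absorbed = emitted ⇒ πR²·S(1−A) = 4πR²·σT_eq⁴, so T_eq⁴ = S(1−A)/(4σ).
T_eq = [126 × 0.86 / (4 × 5.67×10⁻⁸)]^(1/4) = (4.77×10⁸)^(1/4) = 148 K.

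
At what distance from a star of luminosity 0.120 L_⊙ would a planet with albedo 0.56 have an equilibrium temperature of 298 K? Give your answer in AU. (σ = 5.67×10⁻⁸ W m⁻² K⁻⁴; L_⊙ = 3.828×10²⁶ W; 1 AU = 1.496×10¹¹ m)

L = 0.120 × 3.828×10²⁶ = 4.59×10²⁵ W.
From T_eq⁴ = L(1−A)/(16πσd²): d = √[L(1−A)/(16πσT_eq⁴)].
d = √[4.59×10²⁵ × 0.44 / (16π × 5.67×10⁻⁸ × (298)⁴)] = 3.00×10¹⁰ m = 0.200 AU.

d ≈ 0.200 AU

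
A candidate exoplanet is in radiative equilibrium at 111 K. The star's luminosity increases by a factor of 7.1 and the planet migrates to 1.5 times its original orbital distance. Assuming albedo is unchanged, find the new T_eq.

T_eq ≈ 148 K

T_eq ∝ L^(1/4) · d^(−1/2).
T′ = 111 × 7.1^(1/4) / 1.5^(1/2) = 148 K.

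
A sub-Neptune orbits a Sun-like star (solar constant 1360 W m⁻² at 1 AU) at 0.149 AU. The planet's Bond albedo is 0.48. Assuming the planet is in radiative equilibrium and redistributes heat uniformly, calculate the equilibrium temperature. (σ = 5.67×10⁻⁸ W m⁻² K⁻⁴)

Flux at 0.149 AU: S = 1360/0.149² = 6.13×10⁴ W m⁻².
Energy balance: absorbed = emitted ⇒ πR²·S(1−A) = 4πR²·σT_eq⁴, so T_eq⁴ = S(1−A)/(4σ).
T_eq = [6.13×10⁴ × 0.52 / (4 × 5.67×10⁻⁸)]^(1/4) = (1.40×10¹¹)^(1/4) = 612 K.

T_eq ≈ 612 K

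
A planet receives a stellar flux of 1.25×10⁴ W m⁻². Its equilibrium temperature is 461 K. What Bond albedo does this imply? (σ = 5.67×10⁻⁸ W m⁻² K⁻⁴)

From T_eq⁴ = S(1−A)/(4σ): 1−A = 4σT_eq⁴/S.
1−A = 4 × 5.67×10⁻⁸ × (461)⁴ / 1.25×10⁴ = 0.819.

A ≈ 0.18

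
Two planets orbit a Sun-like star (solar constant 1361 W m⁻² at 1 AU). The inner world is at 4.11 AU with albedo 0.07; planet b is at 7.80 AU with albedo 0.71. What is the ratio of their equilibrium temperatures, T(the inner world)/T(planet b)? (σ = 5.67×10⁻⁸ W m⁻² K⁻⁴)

T₁/T₂ ≈ 1.844

T_eq = [S₀(1−A)/(4σd²)]^(1/4), so T ∝ (1−A)^(1/4) / √d.
T₁ = [1361×0.93/(4×5.67×10⁻⁸×4.11²)]^(1/4) = 134.82 K.
T₂ = [1361×0.29/(4×5.67×10⁻⁸×7.80²)]^(1/4) = 73.13 K.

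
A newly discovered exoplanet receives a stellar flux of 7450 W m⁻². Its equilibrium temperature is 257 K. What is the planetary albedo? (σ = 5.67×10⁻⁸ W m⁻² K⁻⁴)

From T_eq⁴ = S(1−A)/(4σ): 1−A = 4σT_eq⁴/S.
1−A = 4 × 5.67×10⁻⁸ × (257)⁴ / 7450 = 0.133.

A ≈ 0.87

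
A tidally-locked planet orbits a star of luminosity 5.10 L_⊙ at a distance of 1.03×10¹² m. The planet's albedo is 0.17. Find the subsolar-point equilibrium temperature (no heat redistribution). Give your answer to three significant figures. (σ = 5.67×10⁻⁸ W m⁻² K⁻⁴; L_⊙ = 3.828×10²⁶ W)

L = 5.10 × 3.828×10²⁶ = 1.95×10²⁷ W.
Flux: S = L/(4πd²) = 1.95×10²⁷/(4π×(1.03×10¹²)²) = 146 W m⁻².
At the subsolar point the surface absorbs S(1−A) and emits σT⁴ per unit area — no factor of 4, since only the local patch is in balance.
T = [146 × 0.83 / 5.67×10⁻⁸]^(1/4) = (2.14×10⁹)^(1/4) = 215 K.

T_ss ≈ 215 K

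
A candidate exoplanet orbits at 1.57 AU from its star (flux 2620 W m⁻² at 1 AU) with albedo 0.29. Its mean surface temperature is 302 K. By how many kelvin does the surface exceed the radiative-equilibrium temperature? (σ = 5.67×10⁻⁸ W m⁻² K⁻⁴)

S = 2620/1.57² = 1063 W m⁻².
T_eq = [S(1−A)/(4σ)]^(1/4) = [1063×0.71/(4×5.67×10⁻⁸)]^(1/4) = 240.2 K.
ΔT = T_surf − T_eq = 302 − 240.2.

ΔT ≈ 61.8 K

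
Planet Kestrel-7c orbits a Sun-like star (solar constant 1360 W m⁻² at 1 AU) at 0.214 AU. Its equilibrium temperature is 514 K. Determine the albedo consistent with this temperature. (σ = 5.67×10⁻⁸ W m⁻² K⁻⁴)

A ≈ 0.47

Flux at 0.214 AU: S = 1360/0.214² = 2.97×10⁴ W m⁻².
From T_eq⁴ = S(1−A)/(4σ): 1−A = 4σT_eq⁴/S.
1−A = 4 × 5.67×10⁻⁸ × (514)⁴ / 2.97×10⁴ = 0.533.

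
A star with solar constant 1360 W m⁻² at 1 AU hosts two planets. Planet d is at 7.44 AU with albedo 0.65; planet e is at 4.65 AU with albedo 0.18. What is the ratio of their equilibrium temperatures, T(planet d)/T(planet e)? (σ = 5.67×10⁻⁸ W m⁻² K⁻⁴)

T_eq = [S₀(1−A)/(4σd²)]^(1/4), so T ∝ (1−A)^(1/4) / √d.
T₁ = [1360×0.35/(4×5.67×10⁻⁸×7.44²)]^(1/4) = 78.47 K.
T₂ = [1360×0.82/(4×5.67×10⁻⁸×4.65²)]^(1/4) = 122.80 K.

T₁/T₂ ≈ 0.639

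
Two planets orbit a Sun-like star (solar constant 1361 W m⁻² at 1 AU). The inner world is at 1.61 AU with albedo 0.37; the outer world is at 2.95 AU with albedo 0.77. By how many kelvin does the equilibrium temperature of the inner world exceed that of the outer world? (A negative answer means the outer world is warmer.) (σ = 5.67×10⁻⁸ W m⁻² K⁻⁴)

ΔT ≈ 83.2 K

T_eq = [S₀(1−A)/(4σd²)]^(1/4), so T ∝ (1−A)^(1/4) / √d.
T₁ = [1361×0.63/(4×5.67×10⁻⁸×1.61²)]^(1/4) = 195.42 K.
T₂ = [1361×0.23/(4×5.67×10⁻⁸×2.95²)]^(1/4) = 112.22 K.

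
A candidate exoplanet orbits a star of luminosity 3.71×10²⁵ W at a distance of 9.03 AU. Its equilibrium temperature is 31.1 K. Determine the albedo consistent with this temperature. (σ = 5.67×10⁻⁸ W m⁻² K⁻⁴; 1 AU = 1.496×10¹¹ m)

A ≈ 0.87

d = 9.03 AU = 1.35×10¹² m.
Flux: S = L/(4πd²) = 3.71×10²⁵/(4π×(1.35×10¹²)²) = 1.62 W m⁻².
From T_eq⁴ = S(1−A)/(4σ): 1−A = 4σT_eq⁴/S.
1−A = 4 × 5.67×10⁻⁸ × (31.1)⁴ / 1.62 = 0.131.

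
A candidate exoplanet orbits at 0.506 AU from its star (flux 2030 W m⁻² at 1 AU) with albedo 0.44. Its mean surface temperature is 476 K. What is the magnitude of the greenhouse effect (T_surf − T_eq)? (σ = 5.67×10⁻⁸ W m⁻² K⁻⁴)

ΔT ≈ 101.9 K

S = 2030/0.506² = 7929 W m⁻².
T_eq = [S(1−A)/(4σ)]^(1/4) = [7929×0.56/(4×5.67×10⁻⁸)]^(1/4) = 374.1 K.
ΔT = T_surf − T_eq = 476 − 374.1.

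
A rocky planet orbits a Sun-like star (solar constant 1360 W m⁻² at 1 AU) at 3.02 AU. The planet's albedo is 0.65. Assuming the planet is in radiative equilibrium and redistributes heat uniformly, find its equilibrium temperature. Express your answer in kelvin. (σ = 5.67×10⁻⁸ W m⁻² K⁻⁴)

T_eq ≈ 123 K

Flux at 3.02 AU: S = 1360/3.02² = 149 W m⁻².
Energy balance: absorbed = emitted ⇒ πR²·S(1−A) = 4πR²·σT_eq⁴, so T_eq⁴ = S(1−A)/(4σ).
T_eq = [149 × 0.35 / (4 × 5.67×10⁻⁸)]^(1/4) = (2.30×10⁸)^(1/4) = 123 K.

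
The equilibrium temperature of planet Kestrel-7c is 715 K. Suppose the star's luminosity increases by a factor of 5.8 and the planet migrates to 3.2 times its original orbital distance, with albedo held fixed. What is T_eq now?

T_eq ∝ L^(1/4) · d^(−1/2).
T′ = 715 × 5.8^(1/4) / 3.2^(1/2) = 620 K.

T_eq ≈ 620 K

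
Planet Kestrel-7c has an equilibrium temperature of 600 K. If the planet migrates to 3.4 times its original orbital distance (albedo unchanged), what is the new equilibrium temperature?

T_eq ∝ L^(1/4) · d^(−1/2).
T′ = 600 / 3.4^(1/2) = 325 K.

T_eq ≈ 325 K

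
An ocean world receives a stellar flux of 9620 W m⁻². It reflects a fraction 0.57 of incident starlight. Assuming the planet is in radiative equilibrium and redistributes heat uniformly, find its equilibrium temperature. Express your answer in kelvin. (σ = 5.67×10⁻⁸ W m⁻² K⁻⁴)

T_eq ≈ 367 K

Energy balance: absorbed = emitted ⇒ πR²·S(1−A) = 4πR²·σT_eq⁴, so T_eq⁴ = S(1−A)/(4σ).
T_eq = [9620 × 0.43 / (4 × 5.67×10⁻⁸)]^(1/4) = (1.82×10¹⁰)^(1/4) = 367 K.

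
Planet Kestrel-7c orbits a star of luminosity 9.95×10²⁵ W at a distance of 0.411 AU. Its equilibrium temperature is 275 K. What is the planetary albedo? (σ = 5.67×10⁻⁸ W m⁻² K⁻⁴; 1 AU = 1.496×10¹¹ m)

A ≈ 0.38

d = 0.411 AU = 6.15×10¹⁰ m.
Flux: S = L/(4πd²) = 9.95×10²⁵/(4π×(6.15×10¹⁰)²) = 2090 W m⁻².
From T_eq⁴ = S(1−A)/(4σ): 1−A = 4σT_eq⁴/S.
1−A = 4 × 5.67×10⁻⁸ × (275)⁴ / 2090 = 0.619.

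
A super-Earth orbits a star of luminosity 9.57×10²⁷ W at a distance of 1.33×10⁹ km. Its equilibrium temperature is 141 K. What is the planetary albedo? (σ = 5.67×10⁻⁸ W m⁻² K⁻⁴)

A ≈ 0.79

d = 1.33×10⁹ km = 1.33×10¹² m.
Flux: S = L/(4πd²) = 9.57×10²⁷/(4π×(1.33×10¹²)²) = 431 W m⁻².
From T_eq⁴ = S(1−A)/(4σ): 1−A = 4σT_eq⁴/S.
1−A = 4 × 5.67×10⁻⁸ × (141)⁴ / 431 = 0.208.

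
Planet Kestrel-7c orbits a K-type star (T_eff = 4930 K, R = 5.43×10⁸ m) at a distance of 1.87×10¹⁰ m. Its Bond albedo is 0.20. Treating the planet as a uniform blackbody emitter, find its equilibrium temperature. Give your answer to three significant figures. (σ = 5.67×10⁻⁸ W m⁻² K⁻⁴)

L = 4πR_⋆²σT_⋆⁴ = 4π(5.43×10⁸)² × 5.67×10⁻⁸ × (4930)⁴ = 1.24×10²⁶ W.
S = L/(4πd²) = 2.82×10⁴ W m⁻².
Energy balance: absorbed = emitted ⇒ πR²·S(1−A) = 4πR²·σT_eq⁴, so T_eq⁴ = S(1−A)/(4σ).
T_eq = [2.82×10⁴ × 0.80 / (4 × 5.67×10⁻⁸)]^(1/4) = (9.96×10¹⁰)^(1/4) = 562 K.

T_eq ≈ 562 K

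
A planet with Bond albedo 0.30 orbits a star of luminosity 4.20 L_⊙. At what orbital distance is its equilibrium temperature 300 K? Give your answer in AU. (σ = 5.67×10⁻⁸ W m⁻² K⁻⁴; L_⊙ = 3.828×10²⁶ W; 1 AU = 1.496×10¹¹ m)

d ≈ 1.48 AU

L = 4.20 × 3.828×10²⁶ = 1.61×10²⁷ W.
From T_eq⁴ = L(1−A)/(16πσd²): d = √[L(1−A)/(16πσT_eq⁴)].
d = √[1.61×10²⁷ × 0.70 / (16π × 5.67×10⁻⁸ × (300)⁴)] = 2.21×10¹¹ m = 1.48 AU.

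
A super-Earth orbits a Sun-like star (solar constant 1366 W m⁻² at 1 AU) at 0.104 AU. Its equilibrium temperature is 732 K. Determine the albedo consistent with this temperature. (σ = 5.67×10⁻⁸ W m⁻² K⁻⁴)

A ≈ 0.48

Flux at 0.104 AU: S = 1366/0.104² = 1.26×10⁵ W m⁻².
From T_eq⁴ = S(1−A)/(4σ): 1−A = 4σT_eq⁴/S.
1−A = 4 × 5.67×10⁻⁸ × (732)⁴ / 1.26×10⁵ = 0.516.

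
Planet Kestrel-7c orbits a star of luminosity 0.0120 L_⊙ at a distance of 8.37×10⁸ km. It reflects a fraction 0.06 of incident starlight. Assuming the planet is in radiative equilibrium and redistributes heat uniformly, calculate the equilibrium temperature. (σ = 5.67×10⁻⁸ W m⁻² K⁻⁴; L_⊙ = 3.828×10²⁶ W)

T_eq ≈ 38.3 K

d = 8.37×10⁸ km = 8.37×10¹¹ m.
L = 0.0120 × 3.828×10²⁶ = 4.59×10²⁴ W.
Flux: S = L/(4πd²) = 4.59×10²⁴/(4π×(8.37×10¹¹)²) = 0.522 W m⁻².
Energy balance: absorbed = emitted ⇒ πR²·S(1−A) = 4πR²·σT_eq⁴, so T_eq⁴ = S(1−A)/(4σ).
T_eq = [0.522 × 0.94 / (4 × 5.67×10⁻⁸)]^(1/4) = (2.16×10⁶)^(1/4) = 38.3 K.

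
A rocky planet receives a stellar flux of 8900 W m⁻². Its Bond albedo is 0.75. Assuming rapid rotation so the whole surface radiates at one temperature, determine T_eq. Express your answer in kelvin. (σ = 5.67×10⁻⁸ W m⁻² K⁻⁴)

Energy balance: absorbed = emitted ⇒ πR²·S(1−A) = 4πR²·σT_eq⁴, so T_eq⁴ = S(1−A)/(4σ).
T_eq = [8900 × 0.25 / (4 × 5.67×10⁻⁸)]^(1/4) = (9.81×10⁹)^(1/4) = 315 K.

T_eq ≈ 315 K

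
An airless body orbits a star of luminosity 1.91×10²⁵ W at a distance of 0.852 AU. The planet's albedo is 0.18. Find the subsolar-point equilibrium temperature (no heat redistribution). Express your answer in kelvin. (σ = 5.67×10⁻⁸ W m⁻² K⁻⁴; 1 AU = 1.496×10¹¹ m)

d = 0.852 AU = 1.27×10¹¹ m.
Flux: S = L/(4πd²) = 1.91×10²⁵/(4π×(1.27×10¹¹)²) = 93.6 W m⁻².
At the subsolar point the surface absorbs S(1−A) and emits σT⁴ per unit area — no factor of 4, since only the local patch is in balance.
T = [93.6 × 0.82 / 5.67×10⁻⁸]^(1/4) = (1.35×10⁹)^(1/4) = 192 K.

T_ss ≈ 192 K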